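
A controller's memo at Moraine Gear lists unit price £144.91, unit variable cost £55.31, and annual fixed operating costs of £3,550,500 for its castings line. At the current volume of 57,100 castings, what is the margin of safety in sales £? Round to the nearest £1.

Contribution margin per unit = £144.91 − £55.31 = £89.60. Break-even units = £3,550,500 ÷ £89.60 = 39,626.12; break-even revenue = 39,626.12 × £144.91 = £5,742,220.48.
Current sales = 57,100 × £144.91 = £8,274,361.00.
Margin of safety = £8,274,361.00 − £5,742,220.48 = £2,532,141.

£2,532,141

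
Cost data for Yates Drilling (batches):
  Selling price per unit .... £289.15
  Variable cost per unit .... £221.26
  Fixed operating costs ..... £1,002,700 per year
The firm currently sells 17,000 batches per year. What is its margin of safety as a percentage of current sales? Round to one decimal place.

13.1%

Unit CM = price − variable cost = £289.15 − £221.26 = £67.89. Break-even units = £1,002,700 ÷ £67.89 = 14,769.48; break-even revenue = 14,769.48 × £289.15 = £4,270,595.15.
Actual sales revenue = 17,000 × £289.15 = £4,915,550.00.
Margin of safety = (£4,915,550.00 − £4,270,595.15) ÷ £4,915,550.00 = 13.1%.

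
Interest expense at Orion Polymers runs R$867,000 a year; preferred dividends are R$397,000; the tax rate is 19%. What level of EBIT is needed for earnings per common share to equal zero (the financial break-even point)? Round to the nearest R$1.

R$1,357,123

Preferred dividends are paid after tax, so their pre-tax equivalent is R$397,000 ÷ (1 − 0.19) = R$490,123.46.
EPS = 0 when EBIT covers interest plus the pre-tax preferred burden: R$867,000 + R$490,123.46 = R$1,357,123.46.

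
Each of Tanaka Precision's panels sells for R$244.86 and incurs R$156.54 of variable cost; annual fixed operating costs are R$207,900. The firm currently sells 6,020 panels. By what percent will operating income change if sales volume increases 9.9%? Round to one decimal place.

At 6,020 units, contribution = 6,020 × R$88.32 = R$531,686.40.
Subtracting fixed costs: EBIT = R$531,686.40 − R$207,900 = R$323,786.40.
DOL = contribution ÷ EBIT = R$531,686.40 ÷ R$323,786.40 = 1.6421.
Operating income changes by 1.6421 × +9.9% = +16.3%.

+16.3%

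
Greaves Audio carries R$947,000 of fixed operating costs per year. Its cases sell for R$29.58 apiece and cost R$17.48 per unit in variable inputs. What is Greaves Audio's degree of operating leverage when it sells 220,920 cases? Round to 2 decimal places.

Total contribution margin = 220,920 × R$12.10 = R$2,673,132.00.
Operating income = contribution − fixed costs = R$2,673,132.00 − R$947,000 = R$1,726,132.00.
DOL = contribution ÷ EBIT = R$2,673,132.00 ÷ R$1,726,132.00 = 1.5486.

1.55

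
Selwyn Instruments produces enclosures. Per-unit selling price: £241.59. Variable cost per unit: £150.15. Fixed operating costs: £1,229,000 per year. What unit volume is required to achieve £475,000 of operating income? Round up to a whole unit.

Contribution margin per unit = £241.59 − £150.15 = £91.44.
Units = (FC + target) / CM = (£1,229,000 + £475,000) / £91.44 = 18,635.17, so 18,636 enclosures.

18,636 enclosures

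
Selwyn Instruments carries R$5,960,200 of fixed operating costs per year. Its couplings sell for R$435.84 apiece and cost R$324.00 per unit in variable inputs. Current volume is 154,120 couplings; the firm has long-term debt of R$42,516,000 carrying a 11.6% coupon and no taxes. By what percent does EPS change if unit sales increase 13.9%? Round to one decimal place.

+37.8%

Contribution at this volume is 154,120 × R$111.84 = R$17,236,780.80.
Operating income = contribution − fixed costs = R$17,236,780.80 − R$5,960,200 = R$11,276,580.80.
Interest = R$4,931,856.00, so EBIT − I = R$6,344,724.80.
DCL = total CM / (EBIT − I) = R$17,236,780.80 / R$6,344,724.80 = 2.7167.
EPS therefore changes by 2.7167 × (+13.9%) = +37.8%.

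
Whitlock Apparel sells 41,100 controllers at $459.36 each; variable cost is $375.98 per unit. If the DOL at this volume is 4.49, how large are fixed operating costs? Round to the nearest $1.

$2,663,685

Total contribution margin = 41,100 × $83.38 = $3,426,918.00.
Since DOL = CM ÷ EBIT, EBIT = $3,426,918.00 ÷ 4.49 = $763,233.41.
And FC = contribution − EBIT = $3,426,918.00 − $763,233.41 = $2,663,685.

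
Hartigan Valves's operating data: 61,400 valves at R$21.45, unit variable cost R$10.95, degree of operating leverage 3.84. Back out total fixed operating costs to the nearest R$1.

Total contribution margin = 61,400 × R$10.50 = R$644,700.00.
Since DOL = CM ÷ EBIT, EBIT = R$644,700.00 ÷ 3.84 = R$167,890.62.
Fixed costs = CM − EBIT = R$644,700.00 − R$167,890.62 = R$476,809.

R$476,809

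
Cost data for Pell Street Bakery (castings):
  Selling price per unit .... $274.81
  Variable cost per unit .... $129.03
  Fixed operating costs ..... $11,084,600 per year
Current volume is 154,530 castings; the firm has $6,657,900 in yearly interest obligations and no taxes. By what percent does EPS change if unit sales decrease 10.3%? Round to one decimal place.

At 154,530 units, contribution = 154,530 × $145.78 = $22,527,383.40.
EBIT = $22,527,383.40 − $11,084,600 = $11,442,783.40.
After interest of $6,657,900.00, pre-tax earnings = $4,784,883.40.
DCL = total CM / (EBIT − I) = $22,527,383.40 / $4,784,883.40 = 4.7080.
EPS therefore changes by 4.7080 × (-10.3%) = -48.5%.

-48.5%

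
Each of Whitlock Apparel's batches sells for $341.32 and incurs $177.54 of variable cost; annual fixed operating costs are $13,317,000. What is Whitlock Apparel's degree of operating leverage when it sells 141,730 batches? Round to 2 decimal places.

At 141,730 units, contribution = 141,730 × $163.78 = $23,212,539.40.
EBIT = $23,212,539.40 − $13,317,000 = $9,895,539.40.
DOL = contribution ÷ EBIT = $23,212,539.40 ÷ $9,895,539.40 = 2.3458.

2.35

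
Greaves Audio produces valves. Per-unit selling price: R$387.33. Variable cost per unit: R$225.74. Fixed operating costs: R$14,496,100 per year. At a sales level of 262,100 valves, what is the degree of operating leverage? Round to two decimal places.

1.52

At 262,100 units, contribution = 262,100 × R$161.59 = R$42,352,739.00.
EBIT = R$42,352,739.00 − R$14,496,100 = R$27,856,639.00.
DOL = contribution ÷ EBIT = R$42,352,739.00 ÷ R$27,856,639.00 = 1.5204.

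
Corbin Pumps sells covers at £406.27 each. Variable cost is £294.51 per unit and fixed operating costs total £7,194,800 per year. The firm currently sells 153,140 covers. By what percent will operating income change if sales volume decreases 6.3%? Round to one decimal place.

-10.9%

Total contribution margin = 153,140 × £111.76 = £17,114,926.40.
EBIT = £17,114,926.40 − £7,194,800 = £9,920,126.40.
Degree of operating leverage = £17,114,926.40 / £9,920,126.40 = 1.7253.
So EBIT moves 1.7253 × (-6.3%) = -10.9%.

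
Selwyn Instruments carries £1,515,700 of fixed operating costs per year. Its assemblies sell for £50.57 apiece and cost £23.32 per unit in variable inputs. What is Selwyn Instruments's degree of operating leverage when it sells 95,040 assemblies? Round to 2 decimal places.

Contribution at this volume is 95,040 × £27.25 = £2,589,840.00.
Operating income = contribution − fixed costs = £2,589,840.00 − £1,515,700 = £1,074,140.00.
So DOL = total CM / EBIT = £2,589,840.00 / £1,074,140.00 = 2.4111.

2.41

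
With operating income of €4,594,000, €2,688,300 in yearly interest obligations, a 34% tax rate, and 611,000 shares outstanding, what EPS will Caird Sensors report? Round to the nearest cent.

€2.06

Pre-tax income = €4,594,000 − €2,688,300.00 = €1,905,700.00.
After tax at 34%: net income = €1,905,700.00 × 0.66 = €1,257,762.00.
Per share: €1,257,762.00 / 611,000 shares = €2.06.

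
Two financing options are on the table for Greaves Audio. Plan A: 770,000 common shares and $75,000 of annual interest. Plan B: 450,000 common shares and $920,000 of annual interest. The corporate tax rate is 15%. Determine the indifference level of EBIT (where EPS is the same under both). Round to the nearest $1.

Set EPS_A = EPS_B: (EBIT − $75,000)(1 − 0.15) ÷ 770,000 = (EBIT − $920,000)(1 − 0.15) ÷ 450,000.
The (1 − t) factor cancels: (EBIT − 75,000) × 450,000 = (EBIT − 920,000) × 770,000.
EBIT × (770,000 − 450,000) = 920,000 × 770,000 − 75,000 × 450,000 = 674,650,000,000, so EBIT = 674,650,000,000 ÷ 320,000 = 2,108,281.25.

$2,108,281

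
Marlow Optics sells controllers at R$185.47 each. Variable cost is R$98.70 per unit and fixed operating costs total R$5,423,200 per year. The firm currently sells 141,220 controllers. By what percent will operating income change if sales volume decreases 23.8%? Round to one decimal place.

Contribution at this volume is 141,220 × R$86.77 = R$12,253,659.40.
EBIT = R$12,253,659.40 − R$5,423,200 = R$6,830,459.40.
So DOL = total CM / EBIT = R$12,253,659.40 / R$6,830,459.40 = 1.7940.
%ΔEBIT = DOL × %ΔSales = 1.7940 × -23.8% = -42.7%.

-42.7%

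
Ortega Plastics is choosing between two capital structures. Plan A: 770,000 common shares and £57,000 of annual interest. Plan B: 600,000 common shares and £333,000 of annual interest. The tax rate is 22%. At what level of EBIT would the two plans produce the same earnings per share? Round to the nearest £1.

£1,307,118

Set EPS_A = EPS_B: (EBIT − £57,000)(1 − 0.22) ÷ 770,000 = (EBIT − £333,000)(1 − 0.22) ÷ 600,000.
The (1 − t) factor cancels: (EBIT − 57,000) × 600,000 = (EBIT − 333,000) × 770,000.
Solving, EBIT = (333,000·770,000 − 57,000·600,000) / (770,000 − 600,000) = 222,210,000,000 / 170,000 = 1,307,117.65.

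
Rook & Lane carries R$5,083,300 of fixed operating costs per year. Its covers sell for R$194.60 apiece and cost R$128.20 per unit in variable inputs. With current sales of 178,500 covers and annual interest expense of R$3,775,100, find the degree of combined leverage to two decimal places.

Total contribution margin = 178,500 × R$66.40 = R$11,852,400.00.
Subtracting fixed costs: EBIT = R$11,852,400.00 − R$5,083,300 = R$6,769,100.00. Interest = R$3,775,100.00, so EBIT − I = R$2,994,000.00.
DCL = contribution ÷ (EBIT − I) = R$11,852,400.00 ÷ R$2,994,000.00 = 3.9587.

3.96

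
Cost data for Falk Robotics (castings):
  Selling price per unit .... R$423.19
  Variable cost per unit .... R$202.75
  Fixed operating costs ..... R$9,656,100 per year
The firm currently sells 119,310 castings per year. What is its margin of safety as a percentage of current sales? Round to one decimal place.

Contribution margin per unit = R$423.19 − R$202.75 = R$220.44. Break-even units = R$9,656,100 ÷ R$220.44 = 43,803.76; break-even revenue = 43,803.76 × R$423.19 = R$18,537,311.55.
Current sales = 119,310 × R$423.19 = R$50,490,798.90.
Margin of safety = (R$50,490,798.90 − R$18,537,311.55) ÷ R$50,490,798.90 = 63.3%.

63.3%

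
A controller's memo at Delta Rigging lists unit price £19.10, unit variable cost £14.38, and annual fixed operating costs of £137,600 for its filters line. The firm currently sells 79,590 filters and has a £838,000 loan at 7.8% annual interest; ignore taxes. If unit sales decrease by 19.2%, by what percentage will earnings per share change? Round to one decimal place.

Total contribution margin = 79,590 × £4.72 = £375,664.80.
Subtracting fixed costs: EBIT = £375,664.80 − £137,600 = £238,064.80.
After interest of £65,364.00, pre-tax earnings = £172,700.80.
DCL = total CM / (EBIT − I) = £375,664.80 / £172,700.80 = 2.1752.
%ΔEPS = DCL × %ΔSales = 2.1752 × -19.2% = -41.8%.

-41.8%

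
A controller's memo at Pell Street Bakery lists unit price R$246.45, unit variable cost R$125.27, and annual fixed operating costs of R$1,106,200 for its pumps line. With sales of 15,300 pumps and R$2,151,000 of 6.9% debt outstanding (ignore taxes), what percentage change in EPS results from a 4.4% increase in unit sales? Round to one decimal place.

+13.6%

Total contribution margin = 15,300 × R$121.18 = R$1,854,054.00.
EBIT = R$1,854,054.00 − R$1,106,200 = R$747,854.00.
After interest of R$148,419.00, pre-tax earnings = R$599,435.00.
Degree of combined leverage = contribution ÷ (EBIT − I) = R$1,854,054.00 ÷ R$599,435.00 = 3.0930.
%ΔEPS = DCL × %ΔSales = 3.0930 × +4.4% = +13.6%.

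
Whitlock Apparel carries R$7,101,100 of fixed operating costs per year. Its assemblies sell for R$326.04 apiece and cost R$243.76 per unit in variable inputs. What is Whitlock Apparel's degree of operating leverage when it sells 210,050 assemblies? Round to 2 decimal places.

Contribution at this volume is 210,050 × R$82.28 = R$17,282,914.00.
Subtracting fixed costs: EBIT = R$17,282,914.00 − R$7,101,100 = R$10,181,814.00.
So DOL = total CM / EBIT = R$17,282,914.00 / R$10,181,814.00 = 1.6974.

1.70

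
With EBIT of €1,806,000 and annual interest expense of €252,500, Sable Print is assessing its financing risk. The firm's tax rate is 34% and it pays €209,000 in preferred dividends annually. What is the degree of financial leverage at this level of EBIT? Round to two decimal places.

1.46

Interest = €252,500.00.
Preferred dividends grossed up pre-tax: €209,000 / (1 − 0.34) = €316,666.67.
DFL = EBIT ÷ [EBIT − I − D_p/(1−t)] = €1,806,000 ÷ [€1,806,000 − €252,500.00 − €316,666.67] = €1,806,000 ÷ €1,236,833.33 = 1.4602.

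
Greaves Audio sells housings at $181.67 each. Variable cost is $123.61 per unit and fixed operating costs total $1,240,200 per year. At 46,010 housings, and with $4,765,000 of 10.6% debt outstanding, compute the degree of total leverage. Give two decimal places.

2.88

Contribution at this volume is 46,010 × $58.06 = $2,671,340.60.
EBIT = $2,671,340.60 − $1,240,200 = $1,431,140.60. Interest = $505,090.00, so EBIT − I = $926,050.60.
DCL = contribution ÷ (EBIT − I) = $2,671,340.60 ÷ $926,050.60 = 2.8847.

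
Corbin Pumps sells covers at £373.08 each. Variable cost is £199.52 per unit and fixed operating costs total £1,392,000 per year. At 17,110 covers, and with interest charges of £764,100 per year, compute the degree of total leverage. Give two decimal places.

3.65

Contribution at this volume is 17,110 × £173.56 = £2,969,611.60.
Operating income = contribution − fixed costs = £2,969,611.60 − £1,392,000 = £1,577,611.60. Interest = £764,100.00.
DOL = £2,969,611.60 ÷ £1,577,611.60 = 1.8823; DFL = £1,577,611.60 ÷ £813,511.60 = 1.9393.
DCL = DOL × DFL = 1.8823 × 1.9393 = 3.6503.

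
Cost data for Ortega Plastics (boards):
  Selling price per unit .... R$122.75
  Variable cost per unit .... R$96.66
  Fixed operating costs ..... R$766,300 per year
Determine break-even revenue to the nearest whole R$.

R$3,605,340

Contribution margin per unit = R$122.75 − R$96.66 = R$26.09, a CM ratio of R$26.09 ÷ R$122.75 = 0.2125.
Break-even revenue = fixed costs × price ÷ CM = R$766,300 × R$122.75 ÷ R$26.09 = R$3,605,340.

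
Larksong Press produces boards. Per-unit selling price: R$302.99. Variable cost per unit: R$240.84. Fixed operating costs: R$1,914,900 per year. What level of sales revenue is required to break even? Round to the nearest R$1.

CM per unit = R$302.99 − R$240.84 = R$62.15; CM ratio = R$62.15 / R$302.99 = 0.2051.
Break-even sales = FC ÷ CM ratio = R$1,914,900 × R$302.99 / R$62.15 = R$9,335,407.

R$9,335,407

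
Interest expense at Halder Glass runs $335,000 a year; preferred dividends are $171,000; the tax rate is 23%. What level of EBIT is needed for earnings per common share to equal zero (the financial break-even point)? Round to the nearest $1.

Preferred dividends are paid after tax, so their pre-tax equivalent is $171,000 ÷ (1 − 0.23) = $222,077.92.
Financial break-even EBIT = interest + D_p ÷ (1 − t) = $335,000 + $222,077.92 = $557,077.92.

$557,078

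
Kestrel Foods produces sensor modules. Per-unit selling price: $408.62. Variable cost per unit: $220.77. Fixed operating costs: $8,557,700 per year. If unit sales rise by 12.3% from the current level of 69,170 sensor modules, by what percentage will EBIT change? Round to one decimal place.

+36.0%

Total contribution margin = 69,170 × $187.85 = $12,993,584.50.
Subtracting fixed costs: EBIT = $12,993,584.50 − $8,557,700 = $4,435,884.50.
So DOL = total CM / EBIT = $12,993,584.50 / $4,435,884.50 = 2.9292.
So EBIT moves 2.9292 × (+12.3%) = +36.0%.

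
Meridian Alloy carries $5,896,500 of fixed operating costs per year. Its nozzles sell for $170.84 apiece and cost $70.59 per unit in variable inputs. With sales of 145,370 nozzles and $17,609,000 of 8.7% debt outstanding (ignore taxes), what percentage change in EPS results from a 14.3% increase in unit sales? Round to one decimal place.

Total contribution margin = 145,370 × $100.25 = $14,573,342.50.
Operating income = contribution − fixed costs = $14,573,342.50 − $5,896,500 = $8,676,842.50.
After interest of $1,531,983.00, pre-tax earnings = $7,144,859.50.
Degree of combined leverage = contribution ÷ (EBIT − I) = $14,573,342.50 ÷ $7,144,859.50 = 2.0397.
EPS therefore changes by 2.0397 × (+14.3%) = +29.2%.

+29.2%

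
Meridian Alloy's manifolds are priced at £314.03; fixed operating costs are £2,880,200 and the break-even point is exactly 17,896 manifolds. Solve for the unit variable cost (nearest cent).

£153.09

At break-even, FC = Q × (P − VC), so P − VC = £2,880,200 ÷ 17,896 = £160.9410.
Hence VC = price − CM = £314.03 − £160.9410 = £153.09.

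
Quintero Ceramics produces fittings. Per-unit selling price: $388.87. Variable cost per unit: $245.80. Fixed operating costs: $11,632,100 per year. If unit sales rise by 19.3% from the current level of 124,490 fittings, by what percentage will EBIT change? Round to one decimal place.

+55.6%

Contribution at this volume is 124,490 × $143.07 = $17,810,784.30.
EBIT = $17,810,784.30 − $11,632,100 = $6,178,684.30.
DOL = contribution ÷ EBIT = $17,810,784.30 ÷ $6,178,684.30 = 2.8826.
%ΔEBIT = DOL × %ΔSales = 2.8826 × +19.3% = +55.6%.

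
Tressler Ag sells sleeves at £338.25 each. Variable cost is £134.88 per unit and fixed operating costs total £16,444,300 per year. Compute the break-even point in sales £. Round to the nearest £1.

£27,350,565

CM per unit = £338.25 − £134.88 = £203.37; CM ratio = £203.37 / £338.25 = 0.6012.
Break-even revenue = fixed costs × price ÷ CM = £16,444,300 × £338.25 ÷ £203.37 = £27,350,565.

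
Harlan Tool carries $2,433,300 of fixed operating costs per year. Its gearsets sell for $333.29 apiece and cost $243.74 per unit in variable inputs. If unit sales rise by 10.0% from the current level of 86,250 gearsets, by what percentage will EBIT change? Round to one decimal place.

Contribution at this volume is 86,250 × $89.55 = $7,723,687.50.
EBIT = $7,723,687.50 − $2,433,300 = $5,290,387.50.
DOL = contribution ÷ EBIT = $7,723,687.50 ÷ $5,290,387.50 = 1.4599.
So EBIT moves 1.4599 × (+10.0%) = +14.6%.

+14.6%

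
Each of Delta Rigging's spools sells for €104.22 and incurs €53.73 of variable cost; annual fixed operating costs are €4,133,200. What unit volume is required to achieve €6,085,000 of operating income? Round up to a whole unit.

202,381 spools

Contribution margin per unit = €104.22 − €53.73 = €50.49.
Required volume = (fixed costs + target profit) ÷ CM = (€4,133,200 + €6,085,000) ÷ €50.49 = 202,380.67, so 202,381 spools.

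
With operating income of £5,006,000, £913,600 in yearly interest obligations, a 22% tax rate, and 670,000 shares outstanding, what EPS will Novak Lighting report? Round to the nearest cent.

£4.76

Interest = £913,600.00, so EBT = £5,006,000 − £913,600.00 = £4,092,400.00.
Net income = £4,092,400.00 × (1 − 0.22) = £3,192,072.00.
EPS = £3,192,072.00 ÷ 670,000 = £4.76.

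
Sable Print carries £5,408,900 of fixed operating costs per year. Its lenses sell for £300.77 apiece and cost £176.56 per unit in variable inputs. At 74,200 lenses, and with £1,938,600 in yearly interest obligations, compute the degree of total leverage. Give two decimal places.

Contribution at this volume is 74,200 × £124.21 = £9,216,382.00.
EBIT = £9,216,382.00 − £5,408,900 = £3,807,482.00. Interest = £1,938,600.00, so EBIT − I = £1,868,882.00.
Degree of total leverage = total CM / (EBIT − interest) = £9,216,382.00 / £1,868,882.00 = 4.9315.

4.93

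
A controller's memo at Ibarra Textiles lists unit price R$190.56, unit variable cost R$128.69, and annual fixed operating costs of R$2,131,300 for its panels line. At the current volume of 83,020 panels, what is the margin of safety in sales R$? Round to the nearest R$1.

R$9,255,873

Each unit contributes R$190.56 − R$128.69 = R$61.87. Break-even units = R$2,131,300 ÷ R$61.87 = 34,448.04; break-even revenue = 34,448.04 × R$190.56 = R$6,564,417.78.
Actual sales revenue = 83,020 × R$190.56 = R$15,820,291.20.
Margin of safety = R$15,820,291.20 − R$6,564,417.78 = R$9,255,873.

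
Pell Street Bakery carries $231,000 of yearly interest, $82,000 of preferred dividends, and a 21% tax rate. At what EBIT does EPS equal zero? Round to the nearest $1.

$334,797

Grossing the preferred dividend up to pre-tax terms: $82,000 / (1 − 0.21) = $103,797.47.
Financial break-even EBIT = interest + D_p ÷ (1 − t) = $231,000 + $103,797.47 = $334,797.47.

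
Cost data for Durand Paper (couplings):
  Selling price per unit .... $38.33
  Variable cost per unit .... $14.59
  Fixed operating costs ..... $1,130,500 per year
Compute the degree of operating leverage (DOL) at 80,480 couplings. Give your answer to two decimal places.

Total contribution margin = 80,480 × $23.74 = $1,910,595.20.
Subtracting fixed costs: EBIT = $1,910,595.20 − $1,130,500 = $780,095.20.
DOL = contribution ÷ EBIT = $1,910,595.20 ÷ $780,095.20 = 2.4492.

2.45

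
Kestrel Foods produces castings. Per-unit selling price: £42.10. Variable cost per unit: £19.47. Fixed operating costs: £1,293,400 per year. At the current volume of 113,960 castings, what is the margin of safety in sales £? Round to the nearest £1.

Unit CM = price − variable cost = £42.10 − £19.47 = £22.63. Break-even units = £1,293,400 ÷ £22.63 = 57,154.22; break-even revenue = 57,154.22 × £42.10 = £2,406,192.66.
Current sales = 113,960 × £42.10 = £4,797,716.00.
Margin of safety = £4,797,716.00 − £2,406,192.66 = £2,391,523.

£2,391,523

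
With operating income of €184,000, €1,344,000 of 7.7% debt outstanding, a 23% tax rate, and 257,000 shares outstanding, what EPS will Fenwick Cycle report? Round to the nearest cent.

€0.24

Interest = €103,488.00, so EBT = €184,000 − €103,488.00 = €80,512.00.
After tax at 23%: net income = €80,512.00 × 0.77 = €61,994.24.
EPS = €61,994.24 ÷ 257,000 = €0.24.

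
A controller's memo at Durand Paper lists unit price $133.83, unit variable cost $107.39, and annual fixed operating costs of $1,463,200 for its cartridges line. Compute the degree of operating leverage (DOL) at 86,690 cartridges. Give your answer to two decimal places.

2.77

Contribution at this volume is 86,690 × $26.44 = $2,292,083.60.
EBIT = $2,292,083.60 − $1,463,200 = $828,883.60.
DOL = contribution ÷ EBIT = $2,292,083.60 ÷ $828,883.60 = 2.7653.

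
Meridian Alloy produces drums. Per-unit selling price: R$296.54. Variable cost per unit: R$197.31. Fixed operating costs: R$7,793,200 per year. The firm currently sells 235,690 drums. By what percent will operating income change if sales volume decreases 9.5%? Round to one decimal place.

Contribution at this volume is 235,690 × R$99.23 = R$23,387,518.70.
Operating income = contribution − fixed costs = R$23,387,518.70 − R$7,793,200 = R$15,594,318.70.
So DOL = total CM / EBIT = R$23,387,518.70 / R$15,594,318.70 = 1.4997.
Operating income changes by 1.4997 × -9.5% = -14.2%.

-14.2%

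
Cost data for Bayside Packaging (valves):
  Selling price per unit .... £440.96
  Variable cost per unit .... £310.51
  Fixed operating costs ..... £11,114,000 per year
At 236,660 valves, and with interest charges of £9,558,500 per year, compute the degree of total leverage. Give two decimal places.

3.03

Total contribution margin = 236,660 × £130.45 = £30,872,297.00.
Operating income = contribution − fixed costs = £30,872,297.00 − £11,114,000 = £19,758,297.00. Interest = £9,558,500.00.
DOL = £30,872,297.00 ÷ £19,758,297.00 = 1.5625; DFL = £19,758,297.00 ÷ £10,199,797.00 = 1.9371.
DCL = DOL × DFL = 1.5625 × 1.9371 = 3.0267.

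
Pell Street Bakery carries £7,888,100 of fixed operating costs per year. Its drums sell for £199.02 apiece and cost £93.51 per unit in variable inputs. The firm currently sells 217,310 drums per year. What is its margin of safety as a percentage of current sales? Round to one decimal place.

65.6%

Each unit contributes £199.02 − £93.51 = £105.51. Break-even units = £7,888,100 ÷ £105.51 = 74,761.63; break-even revenue = 74,761.63 × £199.02 = £14,879,060.39.
Current sales = 217,310 × £199.02 = £43,249,036.20.
Margin of safety = (£43,249,036.20 − £14,879,060.39) ÷ £43,249,036.20 = 65.6%.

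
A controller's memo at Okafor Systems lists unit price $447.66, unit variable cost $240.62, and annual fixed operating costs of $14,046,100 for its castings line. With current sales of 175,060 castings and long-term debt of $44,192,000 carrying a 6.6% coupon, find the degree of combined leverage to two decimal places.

1.88

Contribution at this volume is 175,060 × $207.04 = $36,244,422.40.
Subtracting fixed costs: EBIT = $36,244,422.40 − $14,046,100 = $22,198,322.40. Interest = $2,916,672.00, so EBIT − I = $19,281,650.40.
Degree of total leverage = total CM / (EBIT − interest) = $36,244,422.40 / $19,281,650.40 = 1.8797.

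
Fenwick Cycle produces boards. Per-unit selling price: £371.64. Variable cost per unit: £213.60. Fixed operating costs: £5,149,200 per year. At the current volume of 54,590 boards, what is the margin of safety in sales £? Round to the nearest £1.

Unit CM = price − variable cost = £371.64 − £213.60 = £158.04. Break-even units = £5,149,200 ÷ £158.04 = 32,581.62; break-even revenue = 32,581.62 × £371.64 = £12,108,635.08.
Current sales = 54,590 × £371.64 = £20,287,827.60.
Margin of safety = £20,287,827.60 − £12,108,635.08 = £8,179,193.

£8,179,193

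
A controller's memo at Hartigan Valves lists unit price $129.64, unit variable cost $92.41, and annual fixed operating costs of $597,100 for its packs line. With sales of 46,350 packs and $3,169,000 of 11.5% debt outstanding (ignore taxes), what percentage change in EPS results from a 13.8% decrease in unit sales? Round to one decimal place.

Contribution at this volume is 46,350 × $37.23 = $1,725,610.50.
EBIT = $1,725,610.50 − $597,100 = $1,128,510.50.
Interest = $364,435.00, so EBIT − I = $764,075.50.
DCL = total CM / (EBIT − I) = $1,725,610.50 / $764,075.50 = 2.2584.
%ΔEPS = DCL × %ΔSales = 2.2584 × -13.8% = -31.2%.

-31.2%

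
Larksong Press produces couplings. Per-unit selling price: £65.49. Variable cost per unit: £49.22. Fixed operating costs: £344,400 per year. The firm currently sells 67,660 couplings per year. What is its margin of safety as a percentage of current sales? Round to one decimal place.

Contribution margin per unit = £65.49 − £49.22 = £16.27. Break-even units = £344,400 ÷ £16.27 = 21,167.79; break-even revenue = 21,167.79 × £65.49 = £1,386,278.80.
Actual sales revenue = 67,660 × £65.49 = £4,431,053.40.
Margin of safety = (£4,431,053.40 − £1,386,278.80) ÷ £4,431,053.40 = 68.7%.

68.7%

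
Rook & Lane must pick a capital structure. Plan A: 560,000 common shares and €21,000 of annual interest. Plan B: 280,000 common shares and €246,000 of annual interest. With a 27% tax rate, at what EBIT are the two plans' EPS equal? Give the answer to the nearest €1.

Set EPS_A = EPS_B: (EBIT − €21,000)(1 − 0.27) ÷ 560,000 = (EBIT − €246,000)(1 − 0.27) ÷ 280,000.
Cancelling (1 − t) and cross-multiplying: 280,000·(EBIT − 21,000) = 560,000·(EBIT − 246,000).
EBIT × (560,000 − 280,000) = 246,000 × 560,000 − 21,000 × 280,000 = 131,880,000,000, so EBIT = 131,880,000,000 ÷ 280,000 = 471,000.00.

€471,000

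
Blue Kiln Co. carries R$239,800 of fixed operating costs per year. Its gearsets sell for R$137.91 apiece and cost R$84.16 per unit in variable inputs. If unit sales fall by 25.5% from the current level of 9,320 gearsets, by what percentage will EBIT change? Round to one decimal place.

Total contribution margin = 9,320 × R$53.75 = R$500,950.00.
Subtracting fixed costs: EBIT = R$500,950.00 − R$239,800 = R$261,150.00.
DOL = contribution ÷ EBIT = R$500,950.00 ÷ R$261,150.00 = 1.9182.
So EBIT moves 1.9182 × (-25.5%) = -48.9%.

-48.9%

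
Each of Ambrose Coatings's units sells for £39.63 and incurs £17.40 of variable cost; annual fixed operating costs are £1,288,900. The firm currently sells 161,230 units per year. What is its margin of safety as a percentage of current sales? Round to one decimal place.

Contribution margin per unit = £39.63 − £17.40 = £22.23. Break-even units = £1,288,900 ÷ £22.23 = 57,980.21; break-even revenue = 57,980.21 × £39.63 = £2,297,755.60.
Actual sales revenue = 161,230 × £39.63 = £6,389,544.90.
Margin of safety = (£6,389,544.90 − £2,297,755.60) ÷ £6,389,544.90 = 64.0%.

64.0%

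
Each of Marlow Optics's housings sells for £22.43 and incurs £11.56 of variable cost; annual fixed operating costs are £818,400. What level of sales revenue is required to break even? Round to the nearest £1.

Contribution margin per unit = £22.43 − £11.56 = £10.87, a CM ratio of £10.87 ÷ £22.43 = 0.4846.
Break-even sales = FC ÷ CM ratio = £818,400 × £22.43 / £10.87 = £1,688,750.

£1,688,750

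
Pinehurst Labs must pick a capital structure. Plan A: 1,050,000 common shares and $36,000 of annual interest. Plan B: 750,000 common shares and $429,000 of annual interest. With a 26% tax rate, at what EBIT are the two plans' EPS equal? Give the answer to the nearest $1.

Set EPS_A = EPS_B: (EBIT − $36,000)(1 − 0.26) ÷ 1,050,000 = (EBIT − $429,000)(1 − 0.26) ÷ 750,000.
Cancelling (1 − t) and cross-multiplying: 750,000·(EBIT − 36,000) = 1,050,000·(EBIT − 429,000).
EBIT × (1,050,000 − 750,000) = 429,000 × 1,050,000 − 36,000 × 750,000 = 423,450,000,000, so EBIT = 423,450,000,000 ÷ 300,000 = 1,411,500.00.

$1,411,500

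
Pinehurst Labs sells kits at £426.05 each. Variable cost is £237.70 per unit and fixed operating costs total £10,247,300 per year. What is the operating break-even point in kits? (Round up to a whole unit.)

54,406 kits

Unit CM = price − variable cost = £426.05 − £237.70 = £188.35.
Units to break even: £10,247,300 ÷ £188.35 = 54,405.63, rounded up to 54,406.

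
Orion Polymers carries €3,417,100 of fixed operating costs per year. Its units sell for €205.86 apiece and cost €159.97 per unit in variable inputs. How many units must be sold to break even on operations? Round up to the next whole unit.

Contribution margin per unit = €205.86 − €159.97 = €45.89.
Break-even volume = fixed costs ÷ CM per unit = €3,417,100 ÷ €45.89 = 74,462.85, so 74,463 units.

74,463 units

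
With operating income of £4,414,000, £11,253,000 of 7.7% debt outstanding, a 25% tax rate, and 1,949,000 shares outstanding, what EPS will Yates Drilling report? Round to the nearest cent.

£1.37

Pre-tax income = £4,414,000 − £866,481.00 = £3,547,519.00.
Net income = £3,547,519.00 × (1 − 0.25) = £2,660,639.25.
EPS = £2,660,639.25 ÷ 1,949,000 = £1.37.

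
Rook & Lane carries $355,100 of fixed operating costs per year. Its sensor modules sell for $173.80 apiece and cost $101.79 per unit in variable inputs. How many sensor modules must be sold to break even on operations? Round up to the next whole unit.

4,932 sensor modules

Unit CM = price − variable cost = $173.80 − $101.79 = $72.01.
Break-even volume = fixed costs ÷ CM per unit = $355,100 ÷ $72.01 = 4,931.26, so 4,932 sensor modules.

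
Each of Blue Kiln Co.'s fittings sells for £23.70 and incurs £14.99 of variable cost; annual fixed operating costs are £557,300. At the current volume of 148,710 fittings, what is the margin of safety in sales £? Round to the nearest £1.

Unit CM = price − variable cost = £23.70 − £14.99 = £8.71. Break-even units = £557,300 ÷ £8.71 = 63,983.93; break-even revenue = 63,983.93 × £23.70 = £1,516,419.06.
Actual sales revenue = 148,710 × £23.70 = £3,524,427.00.
Margin of safety = £3,524,427.00 − £1,516,419.06 = £2,008,008.

£2,008,008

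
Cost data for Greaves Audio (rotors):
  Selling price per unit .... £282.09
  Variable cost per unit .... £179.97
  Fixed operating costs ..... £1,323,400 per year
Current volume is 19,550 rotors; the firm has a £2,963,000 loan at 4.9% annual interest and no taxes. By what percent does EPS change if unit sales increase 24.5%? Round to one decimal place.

At 19,550 units, contribution = 19,550 × £102.12 = £1,996,446.00.
Operating income = contribution − fixed costs = £1,996,446.00 − £1,323,400 = £673,046.00.
After interest of £145,187.00, pre-tax earnings = £527,859.00.
DCL = total CM / (EBIT − I) = £1,996,446.00 / £527,859.00 = 3.7822.
%ΔEPS = DCL × %ΔSales = 3.7822 × +24.5% = +92.7%.

+92.7%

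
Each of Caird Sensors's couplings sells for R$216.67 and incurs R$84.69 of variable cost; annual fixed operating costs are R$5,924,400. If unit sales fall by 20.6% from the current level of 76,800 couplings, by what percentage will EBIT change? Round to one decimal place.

Total contribution margin = 76,800 × R$131.98 = R$10,136,064.00.
Subtracting fixed costs: EBIT = R$10,136,064.00 − R$5,924,400 = R$4,211,664.00.
DOL = contribution ÷ EBIT = R$10,136,064.00 ÷ R$4,211,664.00 = 2.4067.
%ΔEBIT = DOL × %ΔSales = 2.4067 × -20.6% = -49.6%.

-49.6%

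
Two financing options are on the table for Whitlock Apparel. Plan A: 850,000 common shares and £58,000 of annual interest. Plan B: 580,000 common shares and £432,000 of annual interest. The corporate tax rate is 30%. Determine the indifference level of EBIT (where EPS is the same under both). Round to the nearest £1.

Set EPS_A = EPS_B: (EBIT − £58,000)(1 − 0.30) ÷ 850,000 = (EBIT − £432,000)(1 − 0.30) ÷ 580,000.
The (1 − t) factor cancels: (EBIT − 58,000) × 580,000 = (EBIT − 432,000) × 850,000.
EBIT × (850,000 − 580,000) = 432,000 × 850,000 − 58,000 × 580,000 = 333,560,000,000, so EBIT = 333,560,000,000 ÷ 270,000 = 1,235,407.41.

£1,235,407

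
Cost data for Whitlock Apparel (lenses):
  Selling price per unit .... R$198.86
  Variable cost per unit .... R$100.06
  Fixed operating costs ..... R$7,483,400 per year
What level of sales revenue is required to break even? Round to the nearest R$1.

R$15,062,236

CM per unit = R$198.86 − R$100.06 = R$98.80; CM ratio = R$98.80 / R$198.86 = 0.4968.
Break-even sales = FC ÷ CM ratio = R$7,483,400 × R$198.86 / R$98.80 = R$15,062,236.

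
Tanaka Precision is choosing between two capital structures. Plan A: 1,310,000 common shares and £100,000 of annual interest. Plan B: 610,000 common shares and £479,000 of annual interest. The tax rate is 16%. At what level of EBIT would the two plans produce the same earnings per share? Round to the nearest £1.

£809,271

Set EPS_A = EPS_B: (EBIT − £100,000)(1 − 0.16) ÷ 1,310,000 = (EBIT − £479,000)(1 − 0.16) ÷ 610,000.
The (1 − t) factor cancels: (EBIT − 100,000) × 610,000 = (EBIT − 479,000) × 1,310,000.
Solving, EBIT = (479,000·1,310,000 − 100,000·610,000) / (1,310,000 − 610,000) = 566,490,000,000 / 700,000 = 809,271.43.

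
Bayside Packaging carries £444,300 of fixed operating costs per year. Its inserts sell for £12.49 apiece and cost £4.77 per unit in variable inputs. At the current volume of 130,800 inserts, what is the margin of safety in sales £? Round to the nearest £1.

Each unit contributes £12.49 − £4.77 = £7.72. Break-even units = £444,300 ÷ £7.72 = 57,551.81; break-even revenue = 57,551.81 × £12.49 = £718,822.15.
Actual sales revenue = 130,800 × £12.49 = £1,633,692.00.
Margin of safety = £1,633,692.00 − £718,822.15 = £914,870.

£914,870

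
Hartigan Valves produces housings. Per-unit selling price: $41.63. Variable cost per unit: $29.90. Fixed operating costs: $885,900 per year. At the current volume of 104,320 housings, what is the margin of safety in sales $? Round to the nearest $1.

$1,198,765

Unit CM = price − variable cost = $41.63 − $29.90 = $11.73. Break-even units = $885,900 ÷ $11.73 = 75,524.30; break-even revenue = 75,524.30 × $41.63 = $3,144,076.47.
Current sales = 104,320 × $41.63 = $4,342,841.60.
Margin of safety = $4,342,841.60 − $3,144,076.47 = $1,198,765.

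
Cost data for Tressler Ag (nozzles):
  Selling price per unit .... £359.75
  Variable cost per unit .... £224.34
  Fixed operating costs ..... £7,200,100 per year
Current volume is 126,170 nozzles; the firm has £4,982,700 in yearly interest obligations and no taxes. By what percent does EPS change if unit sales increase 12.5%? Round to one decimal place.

At 126,170 units, contribution = 126,170 × £135.41 = £17,084,679.70.
Operating income = contribution − fixed costs = £17,084,679.70 − £7,200,100 = £9,884,579.70.
After interest of £4,982,700.00, pre-tax earnings = £4,901,879.70.
Degree of combined leverage = contribution ÷ (EBIT − I) = £17,084,679.70 ÷ £4,901,879.70 = 3.4853.
EPS therefore changes by 3.4853 × (+12.5%) = +43.6%.

+43.6%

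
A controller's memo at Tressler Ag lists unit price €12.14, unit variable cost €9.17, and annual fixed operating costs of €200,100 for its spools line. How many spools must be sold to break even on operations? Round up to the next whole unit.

Each unit contributes €12.14 − €9.17 = €2.97.
Break-even Q = €200,100 / €2.97 = 67,373.74 → 67,374 spools.

67,374 spools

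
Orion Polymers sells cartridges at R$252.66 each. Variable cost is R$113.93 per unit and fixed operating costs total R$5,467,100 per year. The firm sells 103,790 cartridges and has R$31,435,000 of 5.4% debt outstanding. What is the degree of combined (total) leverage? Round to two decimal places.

1.99

Total contribution margin = 103,790 × R$138.73 = R$14,398,786.70.
Subtracting fixed costs: EBIT = R$14,398,786.70 − R$5,467,100 = R$8,931,686.70. Interest = R$1,697,490.00.
DOL = R$14,398,786.70 ÷ R$8,931,686.70 = 1.6121; DFL = R$8,931,686.70 ÷ R$7,234,196.70 = 1.2346.
DCL = DOL × DFL = 1.6121 × 1.2346 = 1.9903.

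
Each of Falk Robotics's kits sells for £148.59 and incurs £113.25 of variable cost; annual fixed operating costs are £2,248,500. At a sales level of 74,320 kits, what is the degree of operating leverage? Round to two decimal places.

6.95

At 74,320 units, contribution = 74,320 × £35.34 = £2,626,468.80.
EBIT = £2,626,468.80 − £2,248,500 = £377,968.80.
So DOL = total CM / EBIT = £2,626,468.80 / £377,968.80 = 6.9489.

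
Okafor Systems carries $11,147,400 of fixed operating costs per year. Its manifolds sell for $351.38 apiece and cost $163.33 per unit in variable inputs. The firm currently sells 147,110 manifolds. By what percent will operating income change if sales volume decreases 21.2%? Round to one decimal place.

At 147,110 units, contribution = 147,110 × $188.05 = $27,664,035.50.
Subtracting fixed costs: EBIT = $27,664,035.50 − $11,147,400 = $16,516,635.50.
Degree of operating leverage = $27,664,035.50 / $16,516,635.50 = 1.6749.
So EBIT moves 1.6749 × (-21.2%) = -35.5%.

-35.5%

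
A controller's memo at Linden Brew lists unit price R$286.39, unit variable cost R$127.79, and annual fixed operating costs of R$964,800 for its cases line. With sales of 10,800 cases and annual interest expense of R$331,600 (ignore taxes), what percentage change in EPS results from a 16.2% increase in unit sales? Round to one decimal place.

At 10,800 units, contribution = 10,800 × R$158.60 = R$1,712,880.00.
Subtracting fixed costs: EBIT = R$1,712,880.00 − R$964,800 = R$748,080.00.
Interest = R$331,600.00, so EBIT − I = R$416,480.00.
DCL = total CM / (EBIT − I) = R$1,712,880.00 / R$416,480.00 = 4.1128.
EPS therefore changes by 4.1128 × (+16.2%) = +66.6%.

+66.6%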